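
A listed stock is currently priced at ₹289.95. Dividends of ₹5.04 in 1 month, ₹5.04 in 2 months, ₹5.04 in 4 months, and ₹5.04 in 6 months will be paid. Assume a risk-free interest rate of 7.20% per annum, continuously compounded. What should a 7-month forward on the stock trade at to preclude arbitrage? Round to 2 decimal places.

PV(dividends) I = 5.04·e^(−0.0720·1/12) + 5.04·e^(−0.0720·2/12) + 5.04·e^(−0.0720·4/12) + 5.04·e^(−0.0720·6/12)
I = 5.0099 + 4.9799 + 4.9205 + 4.8618 = 19.7721
F = (S − I)·e^(rT) = (289.95 − 19.7721) · e^(0.0720·7/12)
= 270.1779 · e^0.042000 = 270.1779 × 1.042894 = ₹281.77

₹281.77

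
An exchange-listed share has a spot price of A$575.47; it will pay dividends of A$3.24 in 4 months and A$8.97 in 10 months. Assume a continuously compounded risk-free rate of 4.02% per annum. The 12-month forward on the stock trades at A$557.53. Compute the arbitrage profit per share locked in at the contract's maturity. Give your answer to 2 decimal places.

PV(dividends) I = 3.24·e^(−0.0402·4/12) + 8.97·e^(−0.0402·10/12) = 11.8714
Fair forward F* = (S − I)·e^(rT) = (575.47 − 11.8714)·e^0.040200 = 563.5986 × 1.041019 = 586.7169
Market A$557.53 < fair 586.7169: forward underpriced → reverse cash-and-carry (short the stock, invest proceeds at r, pay the dividends, go long the forward).
Profit at T = |F_mkt − F*| = |557.53 − 586.7169| = A$29.19 per share

A$29.19 per share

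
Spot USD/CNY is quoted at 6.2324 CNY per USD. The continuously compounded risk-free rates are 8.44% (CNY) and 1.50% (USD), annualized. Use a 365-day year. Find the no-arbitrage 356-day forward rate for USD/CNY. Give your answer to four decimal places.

F = S·e^((r_CNY − r_USD)T) = 6.2324 · e^((0.0844 − 0.0150) × 356/365)
= 6.2324 · e^0.067689 = 6.2324 × 1.070032
F = 6.6689 CNY per USD

6.6689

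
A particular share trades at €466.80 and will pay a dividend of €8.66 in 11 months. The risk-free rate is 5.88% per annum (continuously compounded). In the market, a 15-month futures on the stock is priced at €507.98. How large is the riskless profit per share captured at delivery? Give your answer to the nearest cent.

PV(dividends) I = 8.66·e^(−0.0588·11/12) = 8.2056
Fair futures F* = (S − I)·e^(rT) = (466.80 − 8.2056)·e^0.073500 = 458.5944 × 1.076269 = 493.5709
Market €507.98 > fair 493.5709: forward overpriced → cash-and-carry (borrow at r, buy the stock and collect the dividends, short the forward).
Profit at T = |F_mkt − F*| = |507.98 − 493.5709| = €14.41 per share

€14.41 per share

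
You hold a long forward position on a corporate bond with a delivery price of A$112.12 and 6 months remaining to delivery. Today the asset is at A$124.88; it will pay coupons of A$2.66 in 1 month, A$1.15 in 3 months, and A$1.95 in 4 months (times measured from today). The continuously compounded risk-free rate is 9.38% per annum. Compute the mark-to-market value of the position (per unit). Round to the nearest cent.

PV(remaining coupons) I = 2.66·e^(−0.0938·1/12) + 1.15·e^(−0.0938·3/12) + 1.95·e^(−0.0938·4/12) = 5.6526
Current forward F = (S − I)·e^(rT) = (124.88 − 5.6526)·e^(0.0938·6/12) = 119.2274 × 1.048017 = 124.9523
Value (long) = (F − K)·e^(−rT) = (124.9523 − 112.12) × 0.954183 = 12.2444
Value = A$12.24

A$12.24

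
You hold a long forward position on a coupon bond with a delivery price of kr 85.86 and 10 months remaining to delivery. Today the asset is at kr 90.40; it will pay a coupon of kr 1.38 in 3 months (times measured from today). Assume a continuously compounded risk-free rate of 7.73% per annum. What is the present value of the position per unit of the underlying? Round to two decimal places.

PV(remaining coupons) I = 1.38·e^(−0.0773·3/12) = 1.3536
Current forward F = (S − I)·e^(rT) = (90.40 − 1.3536)·e^(0.0773·10/12) = 89.0464 × 1.066537 = 94.9713
Value (long) = (F − K)·e^(−rT) = (94.9713 − 85.86) × 0.937614 = 8.5429
Value = kr 8.54

kr 8.54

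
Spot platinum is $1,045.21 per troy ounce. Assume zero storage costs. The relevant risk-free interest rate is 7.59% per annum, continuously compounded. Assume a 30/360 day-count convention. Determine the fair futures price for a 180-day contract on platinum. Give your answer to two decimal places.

$1,085.64 per troy ounce

F = S·e^(rT) = 1045.21 · e^(0.0759 × 180/360) = 1045.21 · e^0.03795000
= 1045.21 × 1.03867930 = $1,085.64 per troy ounce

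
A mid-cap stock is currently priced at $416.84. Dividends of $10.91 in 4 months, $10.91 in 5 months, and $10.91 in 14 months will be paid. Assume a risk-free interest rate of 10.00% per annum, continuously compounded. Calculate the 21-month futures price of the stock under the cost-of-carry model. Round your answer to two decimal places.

$459.96

PV(dividends) I = 10.91·e^(−0.1000·4/12) + 10.91·e^(−0.1000·5/12) + 10.91·e^(−0.1000·14/12)
I = 10.5523 + 10.4648 + 9.7086 = 30.7257
F = (S − I)·e^(rT) = (416.84 − 30.7257) · e^(0.1000·21/12)
= 386.1143 · e^0.175000 = 386.1143 × 1.191246 = $459.96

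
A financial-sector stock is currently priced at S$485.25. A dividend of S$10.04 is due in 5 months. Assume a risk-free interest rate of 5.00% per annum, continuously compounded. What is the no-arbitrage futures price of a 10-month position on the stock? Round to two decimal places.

PV(dividends) I = 10.04·e^(−0.0500·5/12)
I = 9.8330
F = (S − I)·e^(rT) = (485.25 − 9.8330) · e^(0.0500·10/12)
= 475.4170 · e^0.041667 = 475.4170 × 1.042547 = S$495.64

S$495.64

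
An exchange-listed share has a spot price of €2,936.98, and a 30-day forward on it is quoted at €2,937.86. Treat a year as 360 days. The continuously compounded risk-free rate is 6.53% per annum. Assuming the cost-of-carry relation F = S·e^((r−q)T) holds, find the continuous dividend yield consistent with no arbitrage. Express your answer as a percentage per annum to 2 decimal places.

From F = S·e^((r−q)T): (r − q) = ln(F/S)/T
ln(2937.86/2936.98) = ln(1.000300) = 0.000300
(r − q) = 0.000300 / (30/360) = 0.003600
q = r − ln(F/S)/T = 0.0653 − 0.003600 = 0.061700
q = 6.17%

6.17%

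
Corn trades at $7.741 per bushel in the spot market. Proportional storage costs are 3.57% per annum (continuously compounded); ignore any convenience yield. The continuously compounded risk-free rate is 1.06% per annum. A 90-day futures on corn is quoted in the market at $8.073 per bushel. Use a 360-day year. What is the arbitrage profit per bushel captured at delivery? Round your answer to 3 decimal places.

Fair futures: F* = S·e^(carry·T), with carry = (r + u) = 0.0106 + 0.0357 = 0.0463
F* = 7.741 · e^(0.0463 × 90/360) = 7.741 · e^0.011575 = 7.741 × 1.011642 = $7.8311
Market $8.073 > fair $7.8311: forward overpriced → cash-and-carry (buy spot, short the forward).
At maturity, profit = |F_mkt − F*| = |8.073 − 7.8311| = $0.242 per bushel

$0.242 per bushel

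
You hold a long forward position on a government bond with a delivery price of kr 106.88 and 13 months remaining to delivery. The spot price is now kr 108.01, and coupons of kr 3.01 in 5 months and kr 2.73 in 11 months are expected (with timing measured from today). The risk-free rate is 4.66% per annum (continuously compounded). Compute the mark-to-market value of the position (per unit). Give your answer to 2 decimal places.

kr 0.82

PV(remaining coupons) I = 3.01·e^(−0.0466·5/12) + 2.73·e^(−0.0466·11/12) = 5.5680
Current forward F = (S − I)·e^(rT) = (108.01 − 5.5680)·e^(0.0466·13/12) = 102.4420 × 1.051779 = 107.7463
Value (long) = (F − K)·e^(−rT) = (107.7463 − 106.88) × 0.950770 = 0.8237
Value = kr 0.82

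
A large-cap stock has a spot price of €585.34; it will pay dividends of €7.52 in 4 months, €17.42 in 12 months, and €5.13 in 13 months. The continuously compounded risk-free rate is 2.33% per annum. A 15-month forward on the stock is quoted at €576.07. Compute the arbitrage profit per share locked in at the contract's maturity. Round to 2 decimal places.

€3.79 per share

PV(dividends) I = 7.52·e^(−0.0233·4/12) + 17.42·e^(−0.0233·12/12) + 5.13·e^(−0.0233·13/12) = 29.4828
Fair forward F* = (S − I)·e^(rT) = (585.34 − 29.4828)·e^0.029125 = 555.8572 × 1.029553 = 572.2844
Market €576.07 > fair 572.2844: forward overpriced → cash-and-carry (borrow at r, buy the stock and collect the dividends, short the forward).
Profit at T = |F_mkt − F*| = |576.07 − 572.2844| = €3.79 per share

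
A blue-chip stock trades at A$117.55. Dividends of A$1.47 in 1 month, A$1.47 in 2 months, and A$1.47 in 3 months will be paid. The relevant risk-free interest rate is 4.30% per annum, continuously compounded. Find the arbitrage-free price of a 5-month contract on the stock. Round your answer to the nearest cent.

A$115.22

PV(dividends) I = 1.47·e^(−0.0430·1/12) + 1.47·e^(−0.0430·2/12) + 1.47·e^(−0.0430·3/12)
I = 1.4647 + 1.4595 + 1.4543 = 4.3785
F = (S − I)·e^(rT) = (117.55 − 4.3785) · e^(0.0430·5/12)
= 113.1715 · e^0.017917 = 113.1715 × 1.018078 = A$115.22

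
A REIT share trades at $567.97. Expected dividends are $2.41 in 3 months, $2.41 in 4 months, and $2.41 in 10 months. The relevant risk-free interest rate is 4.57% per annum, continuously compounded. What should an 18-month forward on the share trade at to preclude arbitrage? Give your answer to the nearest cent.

PV(dividends) I = 2.41·e^(−0.0457·3/12) + 2.41·e^(−0.0457·4/12) + 2.41·e^(−0.0457·10/12)
I = 2.3826 + 2.3736 + 2.3199 = 7.0761
F = (S − I)·e^(rT) = (567.97 − 7.0761) · e^(0.0457·18/12)
= 560.8939 · e^0.068550 = 560.8939 × 1.070954 = $600.69

$600.69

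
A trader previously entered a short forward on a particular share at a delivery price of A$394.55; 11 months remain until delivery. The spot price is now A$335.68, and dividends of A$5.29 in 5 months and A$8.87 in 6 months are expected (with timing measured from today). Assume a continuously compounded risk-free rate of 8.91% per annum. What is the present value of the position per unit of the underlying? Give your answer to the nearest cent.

PV(remaining dividends) I = 5.29·e^(−0.0891·5/12) + 8.87·e^(−0.0891·6/12) = 13.5807
Current forward F = (S − I)·e^(rT) = (335.68 − 13.5807)·e^(0.0891·11/12) = 322.0993 × 1.085103 = 349.5109
Value (long) = (F − K)·e^(−rT) = (349.5109 − 394.55) × 0.921571 = -41.5067
Short position value = −(long value) = A$41.51

A$41.51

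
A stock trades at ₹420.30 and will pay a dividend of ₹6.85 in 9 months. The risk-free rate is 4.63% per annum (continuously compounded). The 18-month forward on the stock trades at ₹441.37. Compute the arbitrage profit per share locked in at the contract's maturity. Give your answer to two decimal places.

₹2.07 per share

PV(dividends) I = 6.85·e^(−0.0463·9/12) = 6.6162
Fair forward F* = (S − I)·e^(rT) = (420.30 − 6.6162)·e^0.069450 = 413.6838 × 1.071918 = 443.4351
Market ₹441.37 < fair 443.4351: forward underpriced → reverse cash-and-carry (short the stock, invest proceeds at r, pay the dividends, go long the forward).
Profit at T = |F_mkt − F*| = |441.37 − 443.4351| = ₹2.07 per share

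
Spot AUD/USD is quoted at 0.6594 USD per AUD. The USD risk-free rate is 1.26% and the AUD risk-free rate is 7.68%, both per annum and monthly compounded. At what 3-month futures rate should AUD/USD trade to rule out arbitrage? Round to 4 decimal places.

0.6489

By covered interest parity, F = S · (1+r_USD/12)^(12T) / (1+r_AUD/12)^(12T)
= 0.6594 × 1.003153 / 1.019323 = 0.6594 × 0.984137
F = 0.6489 USD per AUD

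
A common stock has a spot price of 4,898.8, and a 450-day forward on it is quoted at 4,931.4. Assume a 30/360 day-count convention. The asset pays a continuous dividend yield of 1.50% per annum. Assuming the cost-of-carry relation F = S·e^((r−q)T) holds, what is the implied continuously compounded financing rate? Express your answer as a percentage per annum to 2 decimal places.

2.03%

From F = S·e^((r−q)T): (r − q) = ln(F/S)/T
ln(4931.4/4898.8) = ln(1.006655) = 0.006633
(r − q) = 0.006633 / (450/360) = 0.005306
r = ln(F/S)/T + q = 0.005306 + 0.0150 = 0.020306
r = 2.03%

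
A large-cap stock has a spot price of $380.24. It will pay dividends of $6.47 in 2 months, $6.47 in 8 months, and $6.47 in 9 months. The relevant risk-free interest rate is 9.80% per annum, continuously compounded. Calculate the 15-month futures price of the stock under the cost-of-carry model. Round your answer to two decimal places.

PV(dividends) I = 6.47·e^(−0.0980·2/12) + 6.47·e^(−0.0980·8/12) + 6.47·e^(−0.0980·9/12)
I = 6.3652 + 6.0608 + 6.0115 = 18.4375
F = (S − I)·e^(rT) = (380.24 − 18.4375) · e^(0.0980·15/12)
= 361.8025 · e^0.122500 = 361.8025 × 1.130319 = $408.95

$408.95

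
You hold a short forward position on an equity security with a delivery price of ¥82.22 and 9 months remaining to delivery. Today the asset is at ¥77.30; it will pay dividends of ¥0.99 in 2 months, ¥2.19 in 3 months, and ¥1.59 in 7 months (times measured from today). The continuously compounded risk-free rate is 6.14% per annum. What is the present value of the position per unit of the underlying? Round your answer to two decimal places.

PV(remaining dividends) I = 0.99·e^(−0.0614·2/12) + 2.19·e^(−0.0614·3/12) + 1.59·e^(−0.0614·7/12) = 4.6706
Current forward F = (S − I)·e^(rT) = (77.30 − 4.6706)·e^(0.0614·9/12) = 72.6294 × 1.047127 = 76.0522
Value (long) = (F − K)·e^(−rT) = (76.0522 − 82.22) × 0.954994 = -5.8902
Short position value = −(long value) = ¥5.89

¥5.89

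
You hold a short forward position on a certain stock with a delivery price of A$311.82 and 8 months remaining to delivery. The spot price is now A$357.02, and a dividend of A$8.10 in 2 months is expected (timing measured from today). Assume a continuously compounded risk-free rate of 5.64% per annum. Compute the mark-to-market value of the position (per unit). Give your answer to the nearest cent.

PV(remaining dividends) I = 8.10·e^(−0.0564·2/12) = 8.0242
Current forward F = (S − I)·e^(rT) = (357.02 − 8.0242)·e^(0.0564·8/12) = 348.9958 × 1.038316 = 362.3679
Value (long) = (F − K)·e^(−rT) = (362.3679 − 311.82) × 0.963098 = 48.6826
Short position value = −(long value) = -A$48.68

-A$48.68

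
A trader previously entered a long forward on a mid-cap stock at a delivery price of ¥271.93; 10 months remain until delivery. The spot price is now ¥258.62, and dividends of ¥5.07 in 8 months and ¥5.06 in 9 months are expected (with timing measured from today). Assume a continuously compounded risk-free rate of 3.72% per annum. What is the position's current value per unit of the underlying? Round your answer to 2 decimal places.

-¥14.88

PV(remaining dividends) I = 5.07·e^(−0.0372·8/12) + 5.06·e^(−0.0372·9/12) = 9.8666
Current forward F = (S − I)·e^(rT) = (258.62 − 9.8666)·e^(0.0372·10/12) = 248.7534 × 1.031486 = 256.5856
Value (long) = (F − K)·e^(−rT) = (256.5856 − 271.93) × 0.969476 = -14.8760
Value = -¥14.88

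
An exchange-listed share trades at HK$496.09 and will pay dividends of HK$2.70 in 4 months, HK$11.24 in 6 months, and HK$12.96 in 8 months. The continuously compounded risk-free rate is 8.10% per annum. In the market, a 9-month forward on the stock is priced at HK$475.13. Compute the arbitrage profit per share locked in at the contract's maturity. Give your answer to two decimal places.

HK$24.72 per share

PV(dividends) I = 2.70·e^(−0.0810·4/12) + 11.24·e^(−0.0810·6/12) + 12.96·e^(−0.0810·8/12) = 25.7007
Fair forward F* = (S − I)·e^(rT) = (496.09 − 25.7007)·e^0.060750 = 470.3893 × 1.062633 = 499.8512
Market HK$475.13 < fair 499.8512: forward underpriced → reverse cash-and-carry (short the stock, invest proceeds at r, pay the dividends, go long the forward).
Profit at T = |F_mkt − F*| = |475.13 − 499.8512| = HK$24.72 per share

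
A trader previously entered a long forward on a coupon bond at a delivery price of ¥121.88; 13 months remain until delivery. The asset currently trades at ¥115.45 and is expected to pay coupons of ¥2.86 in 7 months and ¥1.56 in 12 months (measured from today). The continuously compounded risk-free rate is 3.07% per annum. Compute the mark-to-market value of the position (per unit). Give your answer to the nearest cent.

PV(remaining coupons) I = 2.86·e^(−0.0307·7/12) + 1.56·e^(−0.0307·12/12) = 4.3221
Current forward F = (S − I)·e^(rT) = (115.45 − 4.3221)·e^(0.0307·13/12) = 111.1279 × 1.033818 = 114.8860
Value (long) = (F − K)·e^(−rT) = (114.8860 − 121.88) × 0.967289 = -6.7652
Value = -¥6.77

-¥6.77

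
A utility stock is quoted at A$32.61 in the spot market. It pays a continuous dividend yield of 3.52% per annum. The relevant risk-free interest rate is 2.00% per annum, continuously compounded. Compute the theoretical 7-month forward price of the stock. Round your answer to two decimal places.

A$32.32

F = S·e^((r − q)T) = 32.61 · e^((0.0200 − 0.0352) × 7/12)
= 32.61 · e^-0.008867 = 32.61 × 0.991172
F = A$32.32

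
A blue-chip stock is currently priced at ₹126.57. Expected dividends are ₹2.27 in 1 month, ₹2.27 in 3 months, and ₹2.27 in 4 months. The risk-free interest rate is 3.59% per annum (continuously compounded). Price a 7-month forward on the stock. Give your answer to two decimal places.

₹122.35

PV(dividends) I = 2.27·e^(−0.0359·1/12) + 2.27·e^(−0.0359·3/12) + 2.27·e^(−0.0359·4/12)
I = 2.2632 + 2.2497 + 2.2430 = 6.7559
F = (S − I)·e^(rT) = (126.57 − 6.7559) · e^(0.0359·7/12)
= 119.8141 · e^0.020942 = 119.8141 × 1.021163 = ₹122.35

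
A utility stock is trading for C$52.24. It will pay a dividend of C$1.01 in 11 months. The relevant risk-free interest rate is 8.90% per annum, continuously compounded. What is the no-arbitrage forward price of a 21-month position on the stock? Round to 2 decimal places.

PV(dividends) I = 1.01·e^(−0.0890·11/12)
I = 0.9309
F = (S − I)·e^(rT) = (52.24 − 0.9309) · e^(0.0890·21/12)
= 51.3091 · e^0.155750 = 51.3091 × 1.168534 = C$59.96

C$59.96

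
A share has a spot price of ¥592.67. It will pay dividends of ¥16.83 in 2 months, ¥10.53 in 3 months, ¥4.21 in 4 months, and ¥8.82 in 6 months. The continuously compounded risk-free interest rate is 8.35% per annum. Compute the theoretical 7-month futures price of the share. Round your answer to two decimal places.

PV(dividends) I = 16.83·e^(−0.0835·2/12) + 10.53·e^(−0.0835·3/12) + 4.21·e^(−0.0835·4/12) + 8.82·e^(−0.0835·6/12)
I = 16.5974 + 10.3125 + 4.0944 + 8.4593 = 39.4636
F = (S − I)·e^(rT) = (592.67 − 39.4636) · e^(0.0835·7/12)
= 553.2064 · e^0.048708 = 553.2064 × 1.049914 = ¥580.82

¥580.82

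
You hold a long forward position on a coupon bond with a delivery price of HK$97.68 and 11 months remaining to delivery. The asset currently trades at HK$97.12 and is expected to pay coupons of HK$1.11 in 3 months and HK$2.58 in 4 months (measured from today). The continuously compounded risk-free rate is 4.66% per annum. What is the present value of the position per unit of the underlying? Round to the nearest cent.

PV(remaining coupons) I = 1.11·e^(−0.0466·3/12) + 2.58·e^(−0.0466·4/12) = 3.6374
Current forward F = (S − I)·e^(rT) = (97.12 − 3.6374)·e^(0.0466·11/12) = 93.4826 × 1.043642 = 97.5624
Value (long) = (F − K)·e^(−rT) = (97.5624 − 97.68) × 0.958183 = -0.1127
Value = -HK$0.11

-HK$0.11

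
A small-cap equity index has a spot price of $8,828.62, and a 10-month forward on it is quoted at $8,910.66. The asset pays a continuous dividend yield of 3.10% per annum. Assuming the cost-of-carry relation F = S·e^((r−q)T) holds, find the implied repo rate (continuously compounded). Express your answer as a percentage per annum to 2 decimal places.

4.21%

From F = S·e^((r−q)T): (r − q) = ln(F/S)/T
ln(8910.66/8828.62) = ln(1.009293) = 0.009250
(r − q) = 0.009250 / (10/12) = 0.011100
r = ln(F/S)/T + q = 0.011100 + 0.0310 = 0.042100
r = 4.21%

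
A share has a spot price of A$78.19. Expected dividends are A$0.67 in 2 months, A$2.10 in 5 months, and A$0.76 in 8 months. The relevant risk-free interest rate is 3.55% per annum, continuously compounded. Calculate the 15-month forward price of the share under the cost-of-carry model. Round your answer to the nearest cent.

A$78.10

PV(dividends) I = 0.67·e^(−0.0355·2/12) + 2.10·e^(−0.0355·5/12) + 0.76·e^(−0.0355·8/12)
I = 0.6660 + 2.0692 + 0.7422 = 3.4774
F = (S − I)·e^(rT) = (78.19 − 3.4774) · e^(0.0355·15/12)
= 74.7126 · e^0.044375 = 74.7126 × 1.045374 = A$78.10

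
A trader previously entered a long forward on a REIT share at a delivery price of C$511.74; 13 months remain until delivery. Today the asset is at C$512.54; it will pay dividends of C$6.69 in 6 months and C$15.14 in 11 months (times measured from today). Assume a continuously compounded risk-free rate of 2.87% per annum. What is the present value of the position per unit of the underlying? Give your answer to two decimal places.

PV(remaining dividends) I = 6.69·e^(−0.0287·6/12) + 15.14·e^(−0.0287·11/12) = 21.3416
Current forward F = (S − I)·e^(rT) = (512.54 − 21.3416)·e^(0.0287·13/12) = 491.1984 × 1.031580 = 506.7104
Value (long) = (F − K)·e^(−rT) = (506.7104 − 511.74) × 0.969387 = -4.8756
Value = -C$4.88

-C$4.88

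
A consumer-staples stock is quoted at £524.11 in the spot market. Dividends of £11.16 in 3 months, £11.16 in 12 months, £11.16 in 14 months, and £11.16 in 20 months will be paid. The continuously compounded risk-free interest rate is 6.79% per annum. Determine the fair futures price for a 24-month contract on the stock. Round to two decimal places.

£552.61

PV(dividends) I = 11.16·e^(−0.0679·3/12) + 11.16·e^(−0.0679·12/12) + 11.16·e^(−0.0679·14/12) + 11.16·e^(−0.0679·20/12)
I = 10.9722 + 10.4274 + 10.3101 + 9.9659 = 41.6756
F = (S − I)·e^(rT) = (524.11 − 41.6756) · e^(0.0679·24/12)
= 482.4344 · e^0.135800 = 482.4344 × 1.145453 = £552.61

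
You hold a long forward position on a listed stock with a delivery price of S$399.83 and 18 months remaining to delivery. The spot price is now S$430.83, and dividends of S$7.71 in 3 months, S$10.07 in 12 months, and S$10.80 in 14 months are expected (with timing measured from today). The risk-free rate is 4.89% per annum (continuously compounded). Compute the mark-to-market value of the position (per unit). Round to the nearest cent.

PV(remaining dividends) I = 7.71·e^(−0.0489·3/12) + 10.07·e^(−0.0489·12/12) + 10.80·e^(−0.0489·14/12) = 27.4068
Current forward F = (S − I)·e^(rT) = (430.83 − 27.4068)·e^(0.0489·18/12) = 403.4232 × 1.076107 = 434.1265
Value (long) = (F − K)·e^(−rT) = (434.1265 − 399.83) × 0.929276 = 31.8709
Value = S$31.87

S$31.87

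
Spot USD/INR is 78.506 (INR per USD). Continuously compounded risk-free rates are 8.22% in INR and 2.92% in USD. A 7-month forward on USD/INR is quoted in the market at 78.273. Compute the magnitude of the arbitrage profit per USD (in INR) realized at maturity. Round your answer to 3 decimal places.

2.698 per USD (in INR)

Fair forward: F* = S·e^(carry·T), with carry = (r_INR − r_USD) = 0.0822 − 0.0292 = 0.0530
F* = 78.506 · e^(0.0530 × 7/12) = 78.506 · e^0.030917 = 78.506 × 1.031400 = 80.9711
Market 78.273 < fair 80.9711: forward underpriced → reverse cash-and-carry (short spot, go long the forward).
At maturity, profit = |F_mkt − F*| = |78.273 − 80.9711| = 2.698 per USD (in INR)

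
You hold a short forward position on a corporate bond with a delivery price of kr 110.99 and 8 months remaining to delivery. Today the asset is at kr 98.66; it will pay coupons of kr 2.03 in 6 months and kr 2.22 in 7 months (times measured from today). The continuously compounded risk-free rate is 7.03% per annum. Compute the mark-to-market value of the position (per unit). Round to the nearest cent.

PV(remaining coupons) I = 2.03·e^(−0.0703·6/12) + 2.22·e^(−0.0703·7/12) = 4.0907
Current forward F = (S − I)·e^(rT) = (98.66 − 4.0907)·e^(0.0703·8/12) = 94.5693 × 1.047982 = 99.1069
Value (long) = (F − K)·e^(−rT) = (99.1069 − 110.99) × 0.954215 = -11.3390
Short position value = −(long value) = kr 11.34

kr 11.34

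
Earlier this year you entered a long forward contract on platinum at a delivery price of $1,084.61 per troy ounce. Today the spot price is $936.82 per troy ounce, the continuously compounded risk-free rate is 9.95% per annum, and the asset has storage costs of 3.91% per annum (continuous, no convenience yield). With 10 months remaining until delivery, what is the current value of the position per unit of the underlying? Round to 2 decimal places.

-$30.46 per troy ounce

Current fair forward for the remaining 10 months: F = S·e^((r + u)·T), (r + u) = 0.0995 + 0.0391 = 0.1386
F = 936.82 · e^(0.1386 × 10/12) = 936.82 × 1.122435 = 1051.5196
Value of long forward = (F − K)·e^(−rT) = (1051.5196 − 1084.61) · e^(−0.0995·10/12)
= -33.0904 × 0.920428 = -30.46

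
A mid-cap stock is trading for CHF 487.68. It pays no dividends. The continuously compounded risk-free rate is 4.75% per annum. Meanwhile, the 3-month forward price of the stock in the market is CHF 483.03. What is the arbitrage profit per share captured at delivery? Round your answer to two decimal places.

CHF 10.48 per share

Fair forward: F* = S·e^(carry·T), with carry = r = 0.0475
F* = 487.68 · e^(0.0475 × 3/12) = 487.68 · e^0.011875 = 487.68 × 1.011946 = CHF 493.5058
Market CHF 483.03 < fair CHF 493.5058: forward underpriced → reverse cash-and-carry (short spot, go long the forward).
At maturity, profit = |F_mkt − F*| = |483.03 − 493.5058| = CHF 10.48 per share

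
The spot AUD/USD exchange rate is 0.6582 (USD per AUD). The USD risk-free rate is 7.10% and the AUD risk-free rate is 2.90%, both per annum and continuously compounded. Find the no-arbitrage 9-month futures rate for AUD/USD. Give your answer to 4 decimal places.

0.6793

F = S·e^((r_USD − r_AUD)T) = 0.6582 · e^((0.0710 − 0.0290) × 9/12)
= 0.6582 · e^0.031500 = 0.6582 × 1.032001
F = 0.6793 USD per AUD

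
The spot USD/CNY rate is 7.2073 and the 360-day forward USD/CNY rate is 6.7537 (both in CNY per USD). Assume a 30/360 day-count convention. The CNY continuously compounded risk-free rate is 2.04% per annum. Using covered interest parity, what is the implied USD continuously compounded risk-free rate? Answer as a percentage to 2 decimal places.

8.54%

F = S·e^((r_CNY − r_USD)T) ⇒ r_USD = r_CNY − ln(F/S)/T
ln(6.7537/7.2073) = -0.065004; /(360/360) = -0.065004
r_USD = 0.0204 + 0.065004 = 0.085404
r_USD = 8.54%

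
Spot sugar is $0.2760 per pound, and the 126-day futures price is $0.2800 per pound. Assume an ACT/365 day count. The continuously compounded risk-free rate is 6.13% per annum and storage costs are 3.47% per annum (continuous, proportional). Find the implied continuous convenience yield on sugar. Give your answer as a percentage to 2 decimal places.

5.43%

F = S·e^((r+u−y)T) ⇒ (r+u−y) = ln(F/S)/T
ln(0.2800/0.2760) = 0.014389; /T ⇒ 0.041682
y = r + u − ln(F/S)/T = 0.0613 + 0.0347 − 0.041682 = 0.054318
y = 5.43%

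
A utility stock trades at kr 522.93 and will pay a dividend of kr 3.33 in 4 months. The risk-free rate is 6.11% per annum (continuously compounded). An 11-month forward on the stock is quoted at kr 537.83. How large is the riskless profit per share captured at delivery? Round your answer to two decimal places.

PV(dividends) I = 3.33·e^(−0.0611·4/12) = 3.2629
Fair forward F* = (S − I)·e^(rT) = (522.93 − 3.2629)·e^0.056008 = 519.6671 × 1.057606 = 549.6030
Market kr 537.83 < fair 549.6030: forward underpriced → reverse cash-and-carry (short the stock, invest proceeds at r, pay the dividends, go long the forward).
Profit at T = |F_mkt − F*| = |537.83 − 549.6030| = kr 11.77 per share

kr 11.77 per share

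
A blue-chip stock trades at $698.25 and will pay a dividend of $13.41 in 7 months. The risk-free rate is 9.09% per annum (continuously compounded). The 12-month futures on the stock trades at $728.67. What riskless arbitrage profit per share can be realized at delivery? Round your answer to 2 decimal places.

PV(dividends) I = 13.41·e^(−0.0909·7/12) = 12.7175
Fair futures F* = (S − I)·e^(rT) = (698.25 − 12.7175)·e^0.090900 = 685.5325 × 1.095159 = 750.7671
Market $728.67 < fair 750.7671: forward underpriced → reverse cash-and-carry (short the stock, invest proceeds at r, pay the dividends, go long the forward).
Profit at T = |F_mkt − F*| = |728.67 − 750.7671| = $22.10 per share

$22.10 per share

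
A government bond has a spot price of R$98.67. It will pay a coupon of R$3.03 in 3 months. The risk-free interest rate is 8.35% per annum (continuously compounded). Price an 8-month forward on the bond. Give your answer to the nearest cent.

PV(coupons) I = 3.03·e^(−0.0835·3/12)
I = 2.9674
F = (S − I)·e^(rT) = (98.67 − 2.9674) · e^(0.0835·8/12)
= 95.7026 · e^0.055667 = 95.7026 × 1.057246 = R$101.18

R$101.18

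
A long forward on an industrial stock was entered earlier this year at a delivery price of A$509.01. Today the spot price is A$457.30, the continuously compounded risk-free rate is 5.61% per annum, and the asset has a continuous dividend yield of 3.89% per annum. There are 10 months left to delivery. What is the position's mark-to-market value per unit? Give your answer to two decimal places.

-A$43.05

Current fair forward for the remaining 10 months: F = S·e^((r − q)·T), (r − q) = 0.0561 − 0.0389 = 0.0172
F = 457.30 · e^(0.0172 × 10/12) = 457.30 × 1.014437 = 463.9020
Value of long forward = (F − K)·e^(−rT) = (463.9020 − 509.01) · e^(−0.0561·10/12)
= -45.1080 × 0.954326 = -43.05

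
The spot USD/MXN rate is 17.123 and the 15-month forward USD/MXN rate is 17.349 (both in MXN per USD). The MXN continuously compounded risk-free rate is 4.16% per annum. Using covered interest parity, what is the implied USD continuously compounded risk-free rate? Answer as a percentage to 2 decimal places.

F = S·e^((r_MXN − r_USD)T) ⇒ r_USD = r_MXN − ln(F/S)/T
ln(17.349/17.123) = 0.013112; /(15/12) = 0.010490
r_USD = 0.0416 − 0.010490 = 0.031110
r_USD = 3.11%

3.11%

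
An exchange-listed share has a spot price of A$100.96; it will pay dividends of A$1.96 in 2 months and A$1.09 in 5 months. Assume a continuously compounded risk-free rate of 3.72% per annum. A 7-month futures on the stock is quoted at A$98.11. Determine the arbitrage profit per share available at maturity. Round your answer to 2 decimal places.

A$1.98 per share

PV(dividends) I = 1.96·e^(−0.0372·2/12) + 1.09·e^(−0.0372·5/12) = 3.0211
Fair futures F* = (S − I)·e^(rT) = (100.96 − 3.0211)·e^0.021700 = 97.9389 × 1.021937 = 100.0874
Market A$98.11 < fair 100.0874: forward underpriced → reverse cash-and-carry (short the stock, invest proceeds at r, pay the dividends, go long the forward).
Profit at T = |F_mkt − F*| = |98.11 − 100.0874| = A$1.98 per share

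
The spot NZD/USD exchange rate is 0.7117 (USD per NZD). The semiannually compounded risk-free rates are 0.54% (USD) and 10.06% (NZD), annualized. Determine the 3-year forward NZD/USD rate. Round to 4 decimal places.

By covered interest parity, F = S · (1+r_USD/2)^(2T) / (1+r_NZD/2)^(2T)
= 0.7117 × 1.016310 / 1.342395 = 0.7117 × 0.757087
F = 0.5388 USD per NZD

0.5388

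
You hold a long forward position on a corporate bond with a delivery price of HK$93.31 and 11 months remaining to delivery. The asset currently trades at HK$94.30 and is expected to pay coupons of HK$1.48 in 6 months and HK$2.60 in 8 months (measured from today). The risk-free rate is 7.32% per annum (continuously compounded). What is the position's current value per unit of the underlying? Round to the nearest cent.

PV(remaining coupons) I = 1.48·e^(−0.0732·6/12) + 2.60·e^(−0.0732·8/12) = 3.9030
Current forward F = (S − I)·e^(rT) = (94.30 − 3.9030)·e^(0.0732·11/12) = 90.3970 × 1.069402 = 96.6707
Value (long) = (F − K)·e^(−rT) = (96.6707 − 93.31) × 0.935102 = 3.1426
Value = HK$3.14

HK$3.14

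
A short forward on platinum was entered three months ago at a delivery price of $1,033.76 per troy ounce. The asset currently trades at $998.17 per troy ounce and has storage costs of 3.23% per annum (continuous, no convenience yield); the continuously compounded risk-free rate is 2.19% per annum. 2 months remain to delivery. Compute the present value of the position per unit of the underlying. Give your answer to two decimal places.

Current fair forward for the remaining 2 months: F = S·e^((r + u)·T), (r + u) = 0.0219 + 0.0323 = 0.0542
F = 998.17 · e^(0.0542 × 2/12) = 998.17 × 1.009074 = 1007.2274
Value of long forward = (F − K)·e^(−rT) = (1007.2274 − 1033.76) · e^(−0.0219·2/12)
= -26.5326 × 0.996357 = -26.44
Short position value = −(long value) = $26.44

$26.44 per troy ounce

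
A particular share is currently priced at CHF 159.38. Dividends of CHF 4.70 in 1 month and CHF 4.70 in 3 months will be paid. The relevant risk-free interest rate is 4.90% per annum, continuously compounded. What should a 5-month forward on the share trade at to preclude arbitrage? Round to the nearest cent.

CHF 153.15

PV(dividends) I = 4.70·e^(−0.0490·1/12) + 4.70·e^(−0.0490·3/12)
I = 4.6808 + 4.6428 = 9.3236
F = (S − I)·e^(rT) = (159.38 − 9.3236) · e^(0.0490·5/12)
= 150.0564 · e^0.020417 = 150.0564 × 1.020627 = CHF 153.15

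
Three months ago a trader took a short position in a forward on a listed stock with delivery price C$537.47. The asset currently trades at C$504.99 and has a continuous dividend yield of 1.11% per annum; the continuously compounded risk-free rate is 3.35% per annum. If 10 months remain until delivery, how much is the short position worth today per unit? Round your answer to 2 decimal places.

Current fair forward for the remaining 10 months: F = S·e^((r − q)·T), (r − q) = 0.0335 − 0.0111 = 0.0224
F = 504.99 · e^(0.0224 × 10/12) = 504.99 × 1.018842 = 514.5050
Value of long forward = (F − K)·e^(−rT) = (514.5050 − 537.47) · e^(−0.0335·10/12)
= -22.9650 × 0.972469 = -22.33
Short position value = −(long value) = C$22.33

C$22.33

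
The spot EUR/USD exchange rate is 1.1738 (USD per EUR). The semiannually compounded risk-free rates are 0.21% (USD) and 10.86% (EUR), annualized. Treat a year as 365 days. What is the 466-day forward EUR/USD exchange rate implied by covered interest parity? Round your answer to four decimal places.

1.0283

By covered interest parity, F = S · (1+r_USD/2)^(2T) / (1+r_EUR/2)^(2T)
= 1.1738 × 1.002683 / 1.144557 = 1.1738 × 0.876045
F = 1.0283 USD per EUR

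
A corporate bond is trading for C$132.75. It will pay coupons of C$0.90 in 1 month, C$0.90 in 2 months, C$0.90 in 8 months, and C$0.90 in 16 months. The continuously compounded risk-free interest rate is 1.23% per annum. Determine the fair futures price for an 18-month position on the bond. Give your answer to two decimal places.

C$131.58

PV(coupons) I = 0.90·e^(−0.0123·1/12) + 0.90·e^(−0.0123·2/12) + 0.90·e^(−0.0123·8/12) + 0.90·e^(−0.0123·16/12)
I = 0.8991 + 0.8982 + 0.8927 + 0.8854 = 3.5754
F = (S − I)·e^(rT) = (132.75 − 3.5754) · e^(0.0123·18/12)
= 129.1746 · e^0.018450 = 129.1746 × 1.018621 = C$131.58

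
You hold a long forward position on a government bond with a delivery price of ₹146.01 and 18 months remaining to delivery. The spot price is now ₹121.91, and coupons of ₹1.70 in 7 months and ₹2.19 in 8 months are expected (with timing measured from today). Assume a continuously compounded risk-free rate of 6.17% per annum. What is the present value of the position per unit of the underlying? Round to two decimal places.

PV(remaining coupons) I = 1.70·e^(−0.0617·7/12) + 2.19·e^(−0.0617·8/12) = 3.7416
Current forward F = (S − I)·e^(rT) = (121.91 − 3.7416)·e^(0.0617·18/12) = 118.1684 × 1.096968 = 129.6270
Value (long) = (F − K)·e^(−rT) = (129.6270 − 146.01) × 0.911604 = -14.9348
Value = -₹14.93

-₹14.93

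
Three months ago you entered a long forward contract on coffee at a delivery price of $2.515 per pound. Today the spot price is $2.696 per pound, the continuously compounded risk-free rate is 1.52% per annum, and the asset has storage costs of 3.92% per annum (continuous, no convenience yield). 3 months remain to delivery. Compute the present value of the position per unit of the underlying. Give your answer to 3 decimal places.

$0.217 per pound

Current fair forward for the remaining 3 months: F = S·e^((r + u)·T), (r + u) = 0.0152 + 0.0392 = 0.0544
F = 2.696 · e^(0.0544 × 3/12) = 2.696 × 1.013693 = 2.7329
Value of long forward = (F − K)·e^(−rT) = (2.7329 − 2.515) · e^(−0.0152·3/12)
= 0.2179 × 0.996207 = 0.217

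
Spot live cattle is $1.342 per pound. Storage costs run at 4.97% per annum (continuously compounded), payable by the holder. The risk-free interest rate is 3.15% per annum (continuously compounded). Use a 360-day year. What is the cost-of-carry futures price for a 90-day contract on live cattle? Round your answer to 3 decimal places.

Net carry = r + u − y = 0.0315 + 0.0497 − 0.0000 = 0.0812
F = S·e^((r+u−y)T) = 1.342 · e^(0.0812 × 90/360) = 1.342 · e^0.020300
= 1.342 × 1.020507 = $1.370 per pound

$1.370 per pound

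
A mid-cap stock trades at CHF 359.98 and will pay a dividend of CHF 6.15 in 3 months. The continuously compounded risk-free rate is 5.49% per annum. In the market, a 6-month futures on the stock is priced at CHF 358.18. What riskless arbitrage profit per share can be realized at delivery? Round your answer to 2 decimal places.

PV(dividends) I = 6.15·e^(−0.0549·3/12) = 6.0662
Fair futures F* = (S − I)·e^(rT) = (359.98 − 6.0662)·e^0.027450 = 353.9138 × 1.027830 = 363.7632
Market CHF 358.18 < fair 363.7632: forward underpriced → reverse cash-and-carry (short the stock, invest proceeds at r, pay the dividends, go long the forward).
Profit at T = |F_mkt − F*| = |358.18 − 363.7632| = CHF 5.58 per share

CHF 5.58 per share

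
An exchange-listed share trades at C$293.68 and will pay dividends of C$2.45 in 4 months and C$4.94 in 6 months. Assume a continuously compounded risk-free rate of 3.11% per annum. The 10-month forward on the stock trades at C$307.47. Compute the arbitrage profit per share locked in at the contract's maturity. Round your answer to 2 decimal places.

PV(dividends) I = 2.45·e^(−0.0311·4/12) + 4.94·e^(−0.0311·6/12) = 7.2885
Fair forward F* = (S − I)·e^(rT) = (293.68 − 7.2885)·e^0.025917 = 286.3915 × 1.026256 = 293.9110
Market C$307.47 > fair 293.9110: forward overpriced → cash-and-carry (borrow at r, buy the stock and collect the dividends, short the forward).
Profit at T = |F_mkt − F*| = |307.47 − 293.9110| = C$13.56 per share

C$13.56 per share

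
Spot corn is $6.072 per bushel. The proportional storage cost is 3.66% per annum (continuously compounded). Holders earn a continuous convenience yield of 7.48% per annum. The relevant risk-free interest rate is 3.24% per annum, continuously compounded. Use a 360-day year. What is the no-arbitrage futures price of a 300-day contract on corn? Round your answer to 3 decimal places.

$6.043 per bushel

Net carry = r + u − y = 0.0324 + 0.0366 − 0.0748 = -0.0058
F = S·e^((r+u−y)T) = 6.072 · e^(-0.0058 × 300/360) = 6.072 · e^-0.004833
= 6.072 × 0.995179 = $6.043 per bushel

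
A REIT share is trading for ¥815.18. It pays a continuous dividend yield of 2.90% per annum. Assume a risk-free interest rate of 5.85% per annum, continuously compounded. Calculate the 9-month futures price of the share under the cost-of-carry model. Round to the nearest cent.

¥833.42

F = S·e^((r − q)T) = 815.18 · e^((0.0585 − 0.0290) × 9/12)
= 815.18 · e^0.022125 = 815.18 × 1.022372
F = ¥833.42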